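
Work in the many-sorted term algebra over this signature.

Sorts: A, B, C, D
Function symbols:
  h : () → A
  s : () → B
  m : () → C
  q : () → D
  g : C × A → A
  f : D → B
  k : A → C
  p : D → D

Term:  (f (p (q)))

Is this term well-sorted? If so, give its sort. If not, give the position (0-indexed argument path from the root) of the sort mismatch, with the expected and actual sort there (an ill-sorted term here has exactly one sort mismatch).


well-sorted; sort = B

    (q) : D
  (p (q)) : D
(f (p (q))) : B


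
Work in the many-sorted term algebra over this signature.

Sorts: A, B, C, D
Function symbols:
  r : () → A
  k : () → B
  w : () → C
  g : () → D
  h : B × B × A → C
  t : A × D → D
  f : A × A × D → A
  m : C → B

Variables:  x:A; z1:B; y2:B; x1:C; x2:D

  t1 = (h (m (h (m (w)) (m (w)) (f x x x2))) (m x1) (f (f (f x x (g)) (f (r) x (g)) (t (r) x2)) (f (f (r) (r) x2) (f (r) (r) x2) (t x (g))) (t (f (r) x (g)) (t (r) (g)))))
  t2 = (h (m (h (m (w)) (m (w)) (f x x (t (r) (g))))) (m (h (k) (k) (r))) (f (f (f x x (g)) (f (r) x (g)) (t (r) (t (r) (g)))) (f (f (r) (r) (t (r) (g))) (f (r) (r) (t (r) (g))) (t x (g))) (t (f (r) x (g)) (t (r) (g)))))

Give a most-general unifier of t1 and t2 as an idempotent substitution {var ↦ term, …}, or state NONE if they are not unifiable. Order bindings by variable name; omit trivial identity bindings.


{x1 ↦ (h (k) (k) (r)), x2 ↦ (t (r) (g))}


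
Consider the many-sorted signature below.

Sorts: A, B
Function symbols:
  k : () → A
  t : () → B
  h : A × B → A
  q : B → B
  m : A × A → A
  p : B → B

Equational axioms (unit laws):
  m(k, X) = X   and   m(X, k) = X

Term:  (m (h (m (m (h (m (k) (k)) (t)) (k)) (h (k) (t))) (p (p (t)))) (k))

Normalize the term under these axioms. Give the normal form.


normal form = (h (m (h (k) (t)) (h (k) (t))) (p (p (t))))

1. (m (h (m (m (h (m (k) (k)) (t)) (k)) (h (k) (t))) (p (p (t)))) (k))  →  (h (m (m (h (m (k) (k)) (t)) (k)) (h (k) (t))) (p (p (t))))
2. (h (m (m (h (m (k) (k)) (t)) (k)) (h (k) (t))) (p (p (t))))  →  (h (m (h (m (k) (k)) (t)) (h (k) (t))) (p (p (t))))
3. (h (m (h (m (k) (k)) (t)) (h (k) (t))) (p (p (t))))  →  (h (m (h (k) (t)) (h (k) (t))) (p (p (t))))


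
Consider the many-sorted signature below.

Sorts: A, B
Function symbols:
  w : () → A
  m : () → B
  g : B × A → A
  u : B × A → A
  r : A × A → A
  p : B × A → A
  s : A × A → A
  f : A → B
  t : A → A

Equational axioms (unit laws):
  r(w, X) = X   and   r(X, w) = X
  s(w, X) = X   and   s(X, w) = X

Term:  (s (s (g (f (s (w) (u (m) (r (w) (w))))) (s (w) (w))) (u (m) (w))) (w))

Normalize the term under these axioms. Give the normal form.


normal form = (s (g (f (u (m) (w))) (w)) (u (m) (w)))

1. (s (s (g (f (s (w) (u (m) (r (w) (w))))) (s (w) (w))) (u (m) (w))) (w))  →  (s (g (f (s (w) (u (m) (r (w) (w))))) (s (w) (w))) (u (m) (w)))
2. (s (g (f (s (w) (u (m) (r (w) (w))))) (s (w) (w))) (u (m) (w)))  →  (s (g (f (u (m) (r (w) (w)))) (s (w) (w))) (u (m) (w)))
3. (s (g (f (u (m) (r (w) (w)))) (s (w) (w))) (u (m) (w)))  →  (s (g (f (u (m) (w))) (s (w) (w))) (u (m) (w)))
4. (s (g (f (u (m) (w))) (s (w) (w))) (u (m) (w)))  →  (s (g (f (u (m) (w))) (w)) (u (m) (w)))


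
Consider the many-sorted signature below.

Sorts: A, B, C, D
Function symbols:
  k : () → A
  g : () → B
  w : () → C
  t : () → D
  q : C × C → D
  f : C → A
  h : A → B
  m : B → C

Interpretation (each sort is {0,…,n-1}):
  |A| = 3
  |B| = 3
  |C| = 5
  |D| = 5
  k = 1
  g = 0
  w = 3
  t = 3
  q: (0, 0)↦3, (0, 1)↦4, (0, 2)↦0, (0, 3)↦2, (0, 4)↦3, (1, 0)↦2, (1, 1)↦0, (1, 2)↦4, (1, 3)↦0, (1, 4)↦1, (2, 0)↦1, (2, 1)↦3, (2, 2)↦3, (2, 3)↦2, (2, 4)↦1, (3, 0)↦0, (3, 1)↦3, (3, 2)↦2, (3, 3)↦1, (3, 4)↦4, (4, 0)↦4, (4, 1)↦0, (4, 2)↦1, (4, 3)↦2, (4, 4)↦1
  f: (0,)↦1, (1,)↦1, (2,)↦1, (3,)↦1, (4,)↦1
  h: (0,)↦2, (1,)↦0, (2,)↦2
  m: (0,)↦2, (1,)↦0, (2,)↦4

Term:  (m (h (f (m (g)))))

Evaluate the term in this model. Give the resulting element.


value = 2

  g = 0
  (m (g)) = m(0,) = 2
  (f (m (g))) = f(2,) = 1
  (h (f (m (g)))) = h(1,) = 0
  (m (h (f (m (g))))) = m(0,) = 2


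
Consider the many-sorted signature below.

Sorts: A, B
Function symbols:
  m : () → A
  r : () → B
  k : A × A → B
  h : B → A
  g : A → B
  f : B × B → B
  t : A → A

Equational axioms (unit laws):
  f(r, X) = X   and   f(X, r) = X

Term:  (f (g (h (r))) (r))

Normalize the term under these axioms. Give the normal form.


1. (f (g (h (r))) (r))  →  (g (h (r)))

normal form = (g (h (r)))


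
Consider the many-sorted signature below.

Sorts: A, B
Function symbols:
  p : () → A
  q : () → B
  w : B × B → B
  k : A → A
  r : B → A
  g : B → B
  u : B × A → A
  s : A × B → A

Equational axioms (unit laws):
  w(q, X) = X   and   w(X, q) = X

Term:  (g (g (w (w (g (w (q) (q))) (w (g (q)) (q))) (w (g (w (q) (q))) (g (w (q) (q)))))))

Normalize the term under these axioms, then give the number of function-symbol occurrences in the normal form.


size = 13

1. (g (g (w (w (g (w (q) (q))) (w (g (q)) (q))) (w (g (w (q) (q))) (g (w (q) (q)))))))  →  (g (g (w (w (g (q)) (w (g (q)) (q))) (w (g (w (q) (q))) (g (w (q) (q)))))))
2. (g (g (w (w (g (q)) (w (g (q)) (q))) (w (g (w (q) (q))) (g (w (q) (q)))))))  →  (g (g (w (w (g (q)) (g (q))) (w (g (w (q) (q))) (g (w (q) (q)))))))
3. (g (g (w (w (g (q)) (g (q))) (w (g (w (q) (q))) (g (w (q) (q)))))))  →  (g (g (w (w (g (q)) (g (q))) (w (g (q)) (g (w (q) (q)))))))
4. (g (g (w (w (g (q)) (g (q))) (w (g (q)) (g (w (q) (q)))))))  →  (g (g (w (w (g (q)) (g (q))) (w (g (q)) (g (q))))))
normal form: (g (g (w (w (g (q)) (g (q))) (w (g (q)) (g (q))))))


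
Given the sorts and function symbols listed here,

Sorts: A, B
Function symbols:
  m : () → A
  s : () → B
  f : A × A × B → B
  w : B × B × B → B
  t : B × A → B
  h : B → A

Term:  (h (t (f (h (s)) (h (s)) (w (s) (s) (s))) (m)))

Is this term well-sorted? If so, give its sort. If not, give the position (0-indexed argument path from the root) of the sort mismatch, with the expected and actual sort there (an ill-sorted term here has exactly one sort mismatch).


        (s) : B
      (h (s)) : A
        (s) : B
      (h (s)) : A
        (s) : B
        (s) : B
        (s) : B
      (w (s) (s) (s)) : B
    (f (h (s)) (h (s)) (w (s) (s) (s))) : B
    (m) : A
  (t (f (h (s)) (h (s)) (w (s) (s) (s))) (m)) : B
(h (t (f (h (s)) (h (s)) (w (s) (s) (s))) (m))) : A

well-sorted; sort = A


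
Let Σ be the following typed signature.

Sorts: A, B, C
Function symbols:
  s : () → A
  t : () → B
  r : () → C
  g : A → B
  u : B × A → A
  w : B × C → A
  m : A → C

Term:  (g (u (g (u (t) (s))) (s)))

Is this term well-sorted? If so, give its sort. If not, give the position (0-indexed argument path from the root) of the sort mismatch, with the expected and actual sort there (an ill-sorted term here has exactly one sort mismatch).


        (t) : B
        (s) : A
      (u (t) (s)) : A
    (g (u (t) (s))) : B
    (s) : A
  (u (g (u (t) (s))) (s)) : A
(g (u (g (u (t) (s))) (s))) : B

well-sorted; sort = B


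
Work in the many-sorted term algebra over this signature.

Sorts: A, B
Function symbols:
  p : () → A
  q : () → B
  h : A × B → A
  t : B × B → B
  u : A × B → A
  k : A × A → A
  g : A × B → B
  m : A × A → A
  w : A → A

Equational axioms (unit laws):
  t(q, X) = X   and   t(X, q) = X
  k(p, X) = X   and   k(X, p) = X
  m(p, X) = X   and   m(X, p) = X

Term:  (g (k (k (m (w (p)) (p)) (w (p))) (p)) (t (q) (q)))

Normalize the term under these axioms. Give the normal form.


normal form = (g (k (w (p)) (w (p))) (q))

1. (g (k (k (m (w (p)) (p)) (w (p))) (p)) (t (q) (q)))  →  (g (k (m (w (p)) (p)) (w (p))) (t (q) (q)))
2. (g (k (m (w (p)) (p)) (w (p))) (t (q) (q)))  →  (g (k (w (p)) (w (p))) (t (q) (q)))
3. (g (k (w (p)) (w (p))) (t (q) (q)))  →  (g (k (w (p)) (w (p))) (q))


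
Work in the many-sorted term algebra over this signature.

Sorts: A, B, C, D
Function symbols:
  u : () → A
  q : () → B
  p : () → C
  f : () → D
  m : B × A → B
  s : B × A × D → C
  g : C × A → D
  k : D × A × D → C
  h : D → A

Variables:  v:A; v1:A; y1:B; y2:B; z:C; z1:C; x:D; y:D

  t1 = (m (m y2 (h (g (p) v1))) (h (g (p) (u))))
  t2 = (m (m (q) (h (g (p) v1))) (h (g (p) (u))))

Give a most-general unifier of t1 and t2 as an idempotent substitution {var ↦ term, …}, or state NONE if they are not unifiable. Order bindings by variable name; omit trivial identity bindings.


{y2 ↦ (q)}


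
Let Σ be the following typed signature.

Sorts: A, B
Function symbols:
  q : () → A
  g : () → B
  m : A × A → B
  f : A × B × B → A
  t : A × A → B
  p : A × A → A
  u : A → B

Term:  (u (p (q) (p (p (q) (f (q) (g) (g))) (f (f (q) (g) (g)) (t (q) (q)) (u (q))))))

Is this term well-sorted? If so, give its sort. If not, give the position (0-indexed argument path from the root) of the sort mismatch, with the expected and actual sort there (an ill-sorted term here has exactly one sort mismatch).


    (q) : A
        (q) : A
          (q) : A
          (g) : B
          (g) : B
        (f (q) (g) (g)) : A
      (p (q) (f (q) (g) (g))) : A
          (q) : A
          (g) : B
          (g) : B
        (f (q) (g) (g)) : A
          (q) : A
          (q) : A
        (t (q) (q)) : B
          (q) : A
        (u (q)) : B
      (f (f (q) (g) (g)) (t (q) (q)) (u (q))) : A
    (p (p (q) (f (q) (g) (g))) (f (f (q) (g) (g)) (t (q) (q)) (u (q)))) : A
  (p (q) (p (p (q) (f (q) (g) (g))) (f (f (q) (g) (g)) (t (q) (q)) (u (q))))) : A
(u (p (q) (p (p (q) (f (q) (g) (g))) (f (f (q) (g) (g)) (t (q) (q)) (u (q)))))) : B

well-sorted; sort = B


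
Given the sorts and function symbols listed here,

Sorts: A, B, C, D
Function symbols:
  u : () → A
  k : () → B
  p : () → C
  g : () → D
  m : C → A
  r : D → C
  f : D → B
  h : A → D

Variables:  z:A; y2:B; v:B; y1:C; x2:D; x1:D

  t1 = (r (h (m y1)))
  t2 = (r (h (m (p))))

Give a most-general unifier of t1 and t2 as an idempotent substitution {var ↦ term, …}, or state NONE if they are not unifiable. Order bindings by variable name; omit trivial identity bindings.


{y1 ↦ (p)}


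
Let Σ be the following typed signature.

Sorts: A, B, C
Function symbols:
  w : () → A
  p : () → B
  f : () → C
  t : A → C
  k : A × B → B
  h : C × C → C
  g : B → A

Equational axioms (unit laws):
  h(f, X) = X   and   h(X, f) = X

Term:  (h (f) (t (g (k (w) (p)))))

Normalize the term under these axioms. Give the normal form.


1. (h (f) (t (g (k (w) (p)))))  →  (t (g (k (w) (p))))

normal form = (t (g (k (w) (p))))


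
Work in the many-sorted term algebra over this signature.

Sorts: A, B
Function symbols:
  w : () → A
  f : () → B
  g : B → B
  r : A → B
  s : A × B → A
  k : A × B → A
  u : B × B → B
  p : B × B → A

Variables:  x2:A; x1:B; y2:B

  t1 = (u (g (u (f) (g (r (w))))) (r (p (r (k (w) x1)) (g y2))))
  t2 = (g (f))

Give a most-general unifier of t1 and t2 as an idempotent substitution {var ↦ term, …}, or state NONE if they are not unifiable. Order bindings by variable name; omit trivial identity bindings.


NONE (not unifiable)

head clash or occurs-check failure — not unifiable


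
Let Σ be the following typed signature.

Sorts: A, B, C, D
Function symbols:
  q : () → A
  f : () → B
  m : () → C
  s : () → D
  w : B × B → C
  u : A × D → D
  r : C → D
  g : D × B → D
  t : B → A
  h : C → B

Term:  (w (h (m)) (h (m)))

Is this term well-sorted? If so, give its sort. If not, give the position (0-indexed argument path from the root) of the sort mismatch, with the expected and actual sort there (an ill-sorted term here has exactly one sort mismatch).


    (m) : C
  (h (m)) : B
    (m) : C
  (h (m)) : B
(w (h (m)) (h (m))) : C

well-sorted; sort = C


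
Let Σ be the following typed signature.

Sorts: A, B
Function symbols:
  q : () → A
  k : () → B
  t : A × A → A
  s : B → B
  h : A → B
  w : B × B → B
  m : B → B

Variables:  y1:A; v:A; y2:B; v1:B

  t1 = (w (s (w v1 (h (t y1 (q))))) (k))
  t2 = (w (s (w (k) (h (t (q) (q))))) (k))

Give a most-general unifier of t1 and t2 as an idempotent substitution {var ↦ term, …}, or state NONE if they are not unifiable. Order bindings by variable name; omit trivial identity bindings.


{v1 ↦ (k), y1 ↦ (q)}


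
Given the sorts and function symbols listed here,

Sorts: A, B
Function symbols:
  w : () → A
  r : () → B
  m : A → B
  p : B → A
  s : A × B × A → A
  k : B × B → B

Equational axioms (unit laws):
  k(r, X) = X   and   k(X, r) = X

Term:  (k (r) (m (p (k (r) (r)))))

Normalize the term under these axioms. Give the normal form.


1. (k (r) (m (p (k (r) (r)))))  →  (m (p (k (r) (r))))
2. (m (p (k (r) (r))))  →  (m (p (r)))

normal form = (m (p (r)))


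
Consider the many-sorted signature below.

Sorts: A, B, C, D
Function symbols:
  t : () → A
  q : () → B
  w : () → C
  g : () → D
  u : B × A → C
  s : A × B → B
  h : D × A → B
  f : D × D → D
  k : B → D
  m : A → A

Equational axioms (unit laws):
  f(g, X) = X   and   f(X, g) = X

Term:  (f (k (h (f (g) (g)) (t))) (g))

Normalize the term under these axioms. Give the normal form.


normal form = (k (h (g) (t)))

1. (f (k (h (f (g) (g)) (t))) (g))  →  (k (h (f (g) (g)) (t)))
2. (k (h (f (g) (g)) (t)))  →  (k (h (g) (t)))


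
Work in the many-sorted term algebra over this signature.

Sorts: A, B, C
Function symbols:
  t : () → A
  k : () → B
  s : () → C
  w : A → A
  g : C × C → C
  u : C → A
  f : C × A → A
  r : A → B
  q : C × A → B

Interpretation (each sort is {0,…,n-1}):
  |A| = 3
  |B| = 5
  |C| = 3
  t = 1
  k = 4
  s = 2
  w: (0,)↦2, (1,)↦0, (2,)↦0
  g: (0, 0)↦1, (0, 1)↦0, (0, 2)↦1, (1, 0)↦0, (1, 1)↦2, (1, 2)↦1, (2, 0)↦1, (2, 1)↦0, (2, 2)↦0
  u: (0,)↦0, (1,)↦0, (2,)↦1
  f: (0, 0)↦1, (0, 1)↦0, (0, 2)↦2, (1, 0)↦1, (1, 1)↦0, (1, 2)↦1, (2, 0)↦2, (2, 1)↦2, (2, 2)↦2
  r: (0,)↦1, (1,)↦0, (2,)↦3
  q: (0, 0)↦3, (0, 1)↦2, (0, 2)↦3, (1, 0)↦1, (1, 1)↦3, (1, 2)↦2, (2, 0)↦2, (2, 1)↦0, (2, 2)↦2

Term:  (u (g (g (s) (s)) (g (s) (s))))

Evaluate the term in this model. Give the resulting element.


  s = 2
  s = 2
  (g (s) (s)) = g(2, 2) = 0
  s = 2
  s = 2
  (g (s) (s)) = g(2, 2) = 0
  (g (g (s) (s)) (g (s) (s))) = g(0, 0) = 1
  (u (g (g (s) (s)) (g (s) (s)))) = u(1,) = 0

value = 0


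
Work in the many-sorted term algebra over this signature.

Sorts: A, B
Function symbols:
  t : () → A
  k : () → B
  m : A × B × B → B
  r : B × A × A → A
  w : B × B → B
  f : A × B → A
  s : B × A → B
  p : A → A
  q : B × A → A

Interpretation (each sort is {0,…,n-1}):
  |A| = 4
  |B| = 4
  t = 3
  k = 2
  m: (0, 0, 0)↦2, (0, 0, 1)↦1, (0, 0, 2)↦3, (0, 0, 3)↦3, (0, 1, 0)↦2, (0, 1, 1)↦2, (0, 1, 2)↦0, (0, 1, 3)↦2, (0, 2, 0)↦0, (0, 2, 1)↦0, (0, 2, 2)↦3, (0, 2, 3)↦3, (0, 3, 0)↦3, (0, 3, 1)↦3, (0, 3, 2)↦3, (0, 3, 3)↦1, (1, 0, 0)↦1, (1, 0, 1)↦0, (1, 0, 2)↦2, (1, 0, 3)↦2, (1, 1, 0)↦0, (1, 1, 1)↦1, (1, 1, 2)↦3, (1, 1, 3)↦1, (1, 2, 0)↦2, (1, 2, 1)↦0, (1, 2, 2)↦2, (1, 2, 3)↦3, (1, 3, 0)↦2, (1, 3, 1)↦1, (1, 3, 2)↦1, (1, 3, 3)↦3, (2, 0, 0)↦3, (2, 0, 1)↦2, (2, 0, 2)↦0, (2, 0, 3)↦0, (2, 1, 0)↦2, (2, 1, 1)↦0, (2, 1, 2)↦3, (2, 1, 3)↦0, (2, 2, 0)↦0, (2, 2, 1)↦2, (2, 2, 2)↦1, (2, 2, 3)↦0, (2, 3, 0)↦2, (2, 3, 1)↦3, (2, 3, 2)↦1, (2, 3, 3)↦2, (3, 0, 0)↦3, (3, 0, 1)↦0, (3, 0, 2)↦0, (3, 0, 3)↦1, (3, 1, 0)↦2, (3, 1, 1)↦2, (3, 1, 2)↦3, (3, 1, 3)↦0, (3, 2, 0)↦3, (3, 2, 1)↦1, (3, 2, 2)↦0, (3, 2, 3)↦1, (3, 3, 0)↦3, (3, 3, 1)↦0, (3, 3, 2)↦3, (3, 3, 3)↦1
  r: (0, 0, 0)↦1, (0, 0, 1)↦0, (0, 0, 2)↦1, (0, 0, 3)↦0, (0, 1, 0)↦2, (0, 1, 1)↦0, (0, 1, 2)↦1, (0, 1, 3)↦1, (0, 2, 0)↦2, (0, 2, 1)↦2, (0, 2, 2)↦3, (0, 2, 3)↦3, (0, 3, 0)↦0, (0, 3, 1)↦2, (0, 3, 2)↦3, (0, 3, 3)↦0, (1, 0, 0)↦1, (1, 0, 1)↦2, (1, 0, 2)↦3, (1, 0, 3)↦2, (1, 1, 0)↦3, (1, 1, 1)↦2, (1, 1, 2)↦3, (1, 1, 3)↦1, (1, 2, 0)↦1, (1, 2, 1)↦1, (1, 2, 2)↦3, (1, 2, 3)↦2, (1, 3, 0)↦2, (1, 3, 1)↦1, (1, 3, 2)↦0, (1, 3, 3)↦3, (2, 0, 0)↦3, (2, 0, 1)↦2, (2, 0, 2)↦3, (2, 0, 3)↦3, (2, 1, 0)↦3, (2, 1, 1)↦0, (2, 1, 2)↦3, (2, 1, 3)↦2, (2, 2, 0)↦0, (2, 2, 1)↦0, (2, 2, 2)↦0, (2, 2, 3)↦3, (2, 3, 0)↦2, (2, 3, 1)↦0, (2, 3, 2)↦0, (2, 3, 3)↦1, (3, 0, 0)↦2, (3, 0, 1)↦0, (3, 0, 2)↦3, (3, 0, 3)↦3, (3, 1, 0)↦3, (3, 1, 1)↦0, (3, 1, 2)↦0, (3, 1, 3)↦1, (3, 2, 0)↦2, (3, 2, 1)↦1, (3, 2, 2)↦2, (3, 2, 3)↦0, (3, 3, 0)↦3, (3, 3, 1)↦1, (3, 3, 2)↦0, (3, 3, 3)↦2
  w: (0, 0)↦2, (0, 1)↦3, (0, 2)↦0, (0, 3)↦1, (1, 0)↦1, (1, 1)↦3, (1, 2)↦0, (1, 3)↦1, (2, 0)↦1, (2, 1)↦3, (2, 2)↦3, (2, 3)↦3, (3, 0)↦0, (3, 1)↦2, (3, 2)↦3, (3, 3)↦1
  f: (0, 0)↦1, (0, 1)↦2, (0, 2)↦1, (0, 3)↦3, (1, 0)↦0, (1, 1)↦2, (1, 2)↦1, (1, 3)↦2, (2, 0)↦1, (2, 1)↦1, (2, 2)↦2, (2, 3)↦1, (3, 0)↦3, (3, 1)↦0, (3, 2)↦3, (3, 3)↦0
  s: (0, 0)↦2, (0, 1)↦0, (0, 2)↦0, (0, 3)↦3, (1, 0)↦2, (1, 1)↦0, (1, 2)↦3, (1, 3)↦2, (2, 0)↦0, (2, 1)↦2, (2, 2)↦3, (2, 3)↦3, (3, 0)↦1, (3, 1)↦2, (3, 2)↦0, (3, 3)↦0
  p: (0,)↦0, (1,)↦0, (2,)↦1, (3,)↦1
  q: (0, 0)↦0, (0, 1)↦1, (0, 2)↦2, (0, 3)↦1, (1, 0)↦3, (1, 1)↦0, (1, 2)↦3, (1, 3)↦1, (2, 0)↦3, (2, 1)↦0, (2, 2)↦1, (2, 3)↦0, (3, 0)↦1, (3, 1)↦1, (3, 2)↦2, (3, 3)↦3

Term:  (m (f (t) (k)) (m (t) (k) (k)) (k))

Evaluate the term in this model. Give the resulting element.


  t = 3
  k = 2
  (f (t) (k)) = f(3, 2) = 3
  t = 3
  k = 2
  k = 2
  (m (t) (k) (k)) = m(3, 2, 2) = 0
  k = 2
  (m (f (t) (k)) (m (t) (k) (k)) (k)) = m(3, 0, 2) = 0

value = 0


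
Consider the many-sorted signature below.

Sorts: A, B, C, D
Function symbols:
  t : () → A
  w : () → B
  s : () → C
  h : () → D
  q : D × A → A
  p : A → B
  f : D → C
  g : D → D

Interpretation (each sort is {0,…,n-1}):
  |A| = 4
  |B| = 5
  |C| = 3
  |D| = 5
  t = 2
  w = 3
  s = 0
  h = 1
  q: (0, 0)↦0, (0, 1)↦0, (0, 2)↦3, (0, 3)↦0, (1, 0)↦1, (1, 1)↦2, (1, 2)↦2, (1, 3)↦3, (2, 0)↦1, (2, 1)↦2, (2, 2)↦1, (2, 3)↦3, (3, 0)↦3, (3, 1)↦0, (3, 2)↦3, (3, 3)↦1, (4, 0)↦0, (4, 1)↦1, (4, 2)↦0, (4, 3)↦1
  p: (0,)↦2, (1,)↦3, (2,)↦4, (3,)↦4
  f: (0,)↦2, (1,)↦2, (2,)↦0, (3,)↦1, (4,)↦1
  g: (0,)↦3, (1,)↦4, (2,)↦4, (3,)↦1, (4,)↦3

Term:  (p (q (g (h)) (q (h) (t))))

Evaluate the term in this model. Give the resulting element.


  h = 1
  (g (h)) = g(1,) = 4
  h = 1
  t = 2
  (q (h) (t)) = q(1, 2) = 2
  (q (g (h)) (q (h) (t))) = q(4, 2) = 0
  (p (q (g (h)) (q (h) (t)))) = p(0,) = 2

value = 2


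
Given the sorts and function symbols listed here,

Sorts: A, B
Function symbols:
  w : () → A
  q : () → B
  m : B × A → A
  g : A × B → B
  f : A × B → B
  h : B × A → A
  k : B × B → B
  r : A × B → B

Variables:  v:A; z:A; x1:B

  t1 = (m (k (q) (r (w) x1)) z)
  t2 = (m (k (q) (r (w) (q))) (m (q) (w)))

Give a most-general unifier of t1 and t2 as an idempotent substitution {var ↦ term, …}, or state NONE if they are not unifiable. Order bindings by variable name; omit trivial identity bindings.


{x1 ↦ (q), z ↦ (m (q) (w))}


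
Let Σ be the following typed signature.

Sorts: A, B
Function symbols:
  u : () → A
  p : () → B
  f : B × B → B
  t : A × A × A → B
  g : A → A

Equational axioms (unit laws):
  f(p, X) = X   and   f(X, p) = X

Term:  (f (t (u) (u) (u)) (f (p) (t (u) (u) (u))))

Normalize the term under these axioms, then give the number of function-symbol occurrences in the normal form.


size = 9

1. (f (t (u) (u) (u)) (f (p) (t (u) (u) (u))))  →  (f (t (u) (u) (u)) (t (u) (u) (u)))
normal form: (f (t (u) (u) (u)) (t (u) (u) (u)))


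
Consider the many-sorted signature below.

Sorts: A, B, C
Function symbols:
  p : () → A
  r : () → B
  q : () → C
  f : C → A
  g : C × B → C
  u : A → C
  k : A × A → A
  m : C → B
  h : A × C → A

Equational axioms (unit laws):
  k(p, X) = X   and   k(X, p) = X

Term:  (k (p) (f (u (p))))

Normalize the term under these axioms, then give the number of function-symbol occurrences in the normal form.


1. (k (p) (f (u (p))))  →  (f (u (p)))
normal form: (f (u (p)))

size = 3


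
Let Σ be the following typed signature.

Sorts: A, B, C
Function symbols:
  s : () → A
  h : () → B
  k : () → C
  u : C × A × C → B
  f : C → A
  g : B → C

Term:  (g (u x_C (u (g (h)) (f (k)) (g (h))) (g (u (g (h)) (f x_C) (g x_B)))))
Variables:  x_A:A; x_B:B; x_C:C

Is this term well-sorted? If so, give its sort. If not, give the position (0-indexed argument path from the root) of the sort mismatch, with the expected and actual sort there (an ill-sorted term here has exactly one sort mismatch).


ill-sorted at position [0, 1]: expected A, got B

    x_C : C
        (h) : B
      (g (h)) : C
        (k) : C
      (f (k)) : A
        (h) : B
      (g (h)) : C
    (u (g (h)) (f (k)) (g (h))) : B
          (h) : B
        (g (h)) : C
          x_C : C
        (f x_C) : A
          x_B : B
        (g x_B) : C
      (u (g (h)) (f x_C) (g x_B)) : B
    (g (u (g (h)) (f x_C) (g x_B))) : C
  (u x_C (u (g (h)) (f (k)) (g (h))) (g (u (g (h)) (f x_C) (g x_B)))) : ✗ arg 1 at [0, 1] has sort B, expected A


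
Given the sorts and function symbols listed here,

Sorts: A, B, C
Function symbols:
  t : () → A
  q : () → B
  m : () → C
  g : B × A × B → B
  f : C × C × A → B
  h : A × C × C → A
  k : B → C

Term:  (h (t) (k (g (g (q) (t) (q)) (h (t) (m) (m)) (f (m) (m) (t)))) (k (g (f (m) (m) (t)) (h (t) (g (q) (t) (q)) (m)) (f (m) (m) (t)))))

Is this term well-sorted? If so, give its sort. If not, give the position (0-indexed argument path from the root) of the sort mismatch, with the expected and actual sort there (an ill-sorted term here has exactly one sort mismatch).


ill-sorted at position [2, 0, 1, 1]: expected C, got B

  (t) : A
        (q) : B
        (t) : A
        (q) : B
      (g (q) (t) (q)) : B
        (t) : A
        (m) : C
        (m) : C
      (h (t) (m) (m)) : A
        (m) : C
        (m) : C
        (t) : A
      (f (m) (m) (t)) : B
    (g (g (q) (t) (q)) (h (t) (m) (m)) (f (m) (m) (t))) : B
  (k (g (g (q) (t) (q)) (h (t) (m) (m)) (f (m) (m) (t)))) : C
        (m) : C
        (m) : C
        (t) : A
      (f (m) (m) (t)) : B
        (t) : A
          (q) : B
          (t) : A
          (q) : B
        (g (q) (t) (q)) : B
        (m) : C
      (h (t) (g (q) (t) (q)) (m)) : ✗ arg 1 at [2, 0, 1, 1] has sort B, expected C
        (m) : C
        (m) : C
        (t) : A
      (f (m) (m) (t)) : B


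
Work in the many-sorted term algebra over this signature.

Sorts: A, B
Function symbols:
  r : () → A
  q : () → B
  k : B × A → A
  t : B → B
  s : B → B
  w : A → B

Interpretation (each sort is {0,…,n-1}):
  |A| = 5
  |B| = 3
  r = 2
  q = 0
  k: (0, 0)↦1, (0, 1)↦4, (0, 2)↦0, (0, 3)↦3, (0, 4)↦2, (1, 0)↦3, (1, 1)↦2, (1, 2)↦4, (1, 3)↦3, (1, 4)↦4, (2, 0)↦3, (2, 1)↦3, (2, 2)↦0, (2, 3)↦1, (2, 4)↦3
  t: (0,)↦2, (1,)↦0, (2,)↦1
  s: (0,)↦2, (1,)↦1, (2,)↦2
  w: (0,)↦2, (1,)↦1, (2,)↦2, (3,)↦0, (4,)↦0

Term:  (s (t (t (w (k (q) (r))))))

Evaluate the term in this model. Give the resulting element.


value = 2

  q = 0
  r = 2
  (k (q) (r)) = k(0, 2) = 0
  (w (k (q) (r))) = w(0,) = 2
  (t (w (k (q) (r)))) = t(2,) = 1
  (t (t (w (k (q) (r))))) = t(1,) = 0
  (s (t (t (w (k (q) (r)))))) = s(0,) = 2


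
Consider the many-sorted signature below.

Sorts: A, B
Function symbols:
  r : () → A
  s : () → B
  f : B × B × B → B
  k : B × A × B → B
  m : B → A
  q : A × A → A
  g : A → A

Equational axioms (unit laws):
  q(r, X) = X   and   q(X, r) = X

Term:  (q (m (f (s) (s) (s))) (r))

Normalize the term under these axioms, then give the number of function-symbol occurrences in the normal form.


1. (q (m (f (s) (s) (s))) (r))  →  (m (f (s) (s) (s)))
normal form: (m (f (s) (s) (s)))

size = 5


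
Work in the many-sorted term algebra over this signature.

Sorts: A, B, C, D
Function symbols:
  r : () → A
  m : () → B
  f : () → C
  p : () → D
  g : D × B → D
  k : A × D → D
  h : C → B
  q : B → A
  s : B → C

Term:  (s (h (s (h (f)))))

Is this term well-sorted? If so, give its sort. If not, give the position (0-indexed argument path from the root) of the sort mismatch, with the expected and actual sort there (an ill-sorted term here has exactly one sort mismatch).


well-sorted; sort = C

        (f) : C
      (h (f)) : B
    (s (h (f))) : C
  (h (s (h (f)))) : B
(s (h (s (h (f))))) : C


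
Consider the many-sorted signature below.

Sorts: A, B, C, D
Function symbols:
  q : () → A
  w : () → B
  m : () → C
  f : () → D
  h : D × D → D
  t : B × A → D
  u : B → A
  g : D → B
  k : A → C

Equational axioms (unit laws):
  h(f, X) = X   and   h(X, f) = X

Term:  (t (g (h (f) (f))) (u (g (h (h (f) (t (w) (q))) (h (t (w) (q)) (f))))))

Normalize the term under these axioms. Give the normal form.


normal form = (t (g (f)) (u (g (h (t (w) (q)) (t (w) (q))))))

1. (t (g (h (f) (f))) (u (g (h (h (f) (t (w) (q))) (h (t (w) (q)) (f))))))  →  (t (g (f)) (u (g (h (h (f) (t (w) (q))) (h (t (w) (q)) (f))))))
2. (t (g (f)) (u (g (h (h (f) (t (w) (q))) (h (t (w) (q)) (f))))))  →  (t (g (f)) (u (g (h (t (w) (q)) (h (t (w) (q)) (f))))))
3. (t (g (f)) (u (g (h (t (w) (q)) (h (t (w) (q)) (f))))))  →  (t (g (f)) (u (g (h (t (w) (q)) (t (w) (q))))))


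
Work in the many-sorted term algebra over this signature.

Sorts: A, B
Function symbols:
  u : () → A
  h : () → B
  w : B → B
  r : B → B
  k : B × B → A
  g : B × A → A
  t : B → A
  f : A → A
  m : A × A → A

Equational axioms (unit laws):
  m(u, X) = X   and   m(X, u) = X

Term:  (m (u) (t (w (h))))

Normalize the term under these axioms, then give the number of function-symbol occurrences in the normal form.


size = 3

1. (m (u) (t (w (h))))  →  (t (w (h)))
normal form: (t (w (h)))


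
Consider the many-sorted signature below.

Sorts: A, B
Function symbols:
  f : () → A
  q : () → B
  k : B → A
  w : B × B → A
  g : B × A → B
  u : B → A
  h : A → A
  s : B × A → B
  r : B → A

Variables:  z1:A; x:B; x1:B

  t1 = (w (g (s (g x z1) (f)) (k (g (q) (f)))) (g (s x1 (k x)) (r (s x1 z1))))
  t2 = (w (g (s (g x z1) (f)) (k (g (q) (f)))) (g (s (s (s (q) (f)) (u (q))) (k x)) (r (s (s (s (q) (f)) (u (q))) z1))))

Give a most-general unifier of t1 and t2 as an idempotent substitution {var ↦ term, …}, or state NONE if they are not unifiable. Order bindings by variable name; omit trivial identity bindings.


{x1 ↦ (s (s (q) (f)) (u (q)))}


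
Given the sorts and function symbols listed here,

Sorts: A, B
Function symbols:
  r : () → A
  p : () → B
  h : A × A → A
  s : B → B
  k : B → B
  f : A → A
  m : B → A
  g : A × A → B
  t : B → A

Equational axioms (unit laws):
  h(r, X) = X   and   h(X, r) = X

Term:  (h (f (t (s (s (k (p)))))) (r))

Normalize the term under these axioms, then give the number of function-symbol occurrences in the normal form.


size = 6

1. (h (f (t (s (s (k (p)))))) (r))  →  (f (t (s (s (k (p))))))
normal form: (f (t (s (s (k (p))))))


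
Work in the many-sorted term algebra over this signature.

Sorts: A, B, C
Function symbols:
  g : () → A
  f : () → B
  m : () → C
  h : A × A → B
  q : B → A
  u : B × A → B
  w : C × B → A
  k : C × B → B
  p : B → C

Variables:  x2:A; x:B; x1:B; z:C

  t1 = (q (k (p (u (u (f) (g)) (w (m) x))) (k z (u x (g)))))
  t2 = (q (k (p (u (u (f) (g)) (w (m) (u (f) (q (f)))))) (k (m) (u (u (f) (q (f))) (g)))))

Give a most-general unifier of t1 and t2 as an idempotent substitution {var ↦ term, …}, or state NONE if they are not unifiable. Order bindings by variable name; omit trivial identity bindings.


{x ↦ (u (f) (q (f))), z ↦ (m)}


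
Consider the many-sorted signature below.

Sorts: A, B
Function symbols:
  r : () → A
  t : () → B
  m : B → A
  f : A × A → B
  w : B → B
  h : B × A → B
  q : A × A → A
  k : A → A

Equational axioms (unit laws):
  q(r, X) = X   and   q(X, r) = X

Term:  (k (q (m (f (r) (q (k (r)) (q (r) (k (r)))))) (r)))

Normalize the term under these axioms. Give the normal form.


1. (k (q (m (f (r) (q (k (r)) (q (r) (k (r)))))) (r)))  →  (k (m (f (r) (q (k (r)) (q (r) (k (r)))))))
2. (k (m (f (r) (q (k (r)) (q (r) (k (r)))))))  →  (k (m (f (r) (q (k (r)) (k (r))))))

normal form = (k (m (f (r) (q (k (r)) (k (r))))))


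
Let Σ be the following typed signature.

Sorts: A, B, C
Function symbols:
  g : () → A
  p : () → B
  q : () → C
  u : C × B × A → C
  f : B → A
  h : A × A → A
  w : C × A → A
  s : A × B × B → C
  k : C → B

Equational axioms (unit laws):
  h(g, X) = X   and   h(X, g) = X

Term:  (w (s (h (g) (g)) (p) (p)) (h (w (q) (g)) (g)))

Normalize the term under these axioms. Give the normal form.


normal form = (w (s (g) (p) (p)) (w (q) (g)))

1. (w (s (h (g) (g)) (p) (p)) (h (w (q) (g)) (g)))  →  (w (s (g) (p) (p)) (h (w (q) (g)) (g)))
2. (w (s (g) (p) (p)) (h (w (q) (g)) (g)))  →  (w (s (g) (p) (p)) (w (q) (g)))


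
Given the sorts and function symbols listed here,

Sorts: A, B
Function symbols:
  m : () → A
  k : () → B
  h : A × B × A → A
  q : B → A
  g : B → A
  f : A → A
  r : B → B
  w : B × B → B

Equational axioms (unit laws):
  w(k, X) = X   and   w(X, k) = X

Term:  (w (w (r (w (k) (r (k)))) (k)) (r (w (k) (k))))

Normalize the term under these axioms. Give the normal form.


1. (w (w (r (w (k) (r (k)))) (k)) (r (w (k) (k))))  →  (w (r (w (k) (r (k)))) (r (w (k) (k))))
2. (w (r (w (k) (r (k)))) (r (w (k) (k))))  →  (w (r (r (k))) (r (w (k) (k))))
3. (w (r (r (k))) (r (w (k) (k))))  →  (w (r (r (k))) (r (k)))

normal form = (w (r (r (k))) (r (k)))


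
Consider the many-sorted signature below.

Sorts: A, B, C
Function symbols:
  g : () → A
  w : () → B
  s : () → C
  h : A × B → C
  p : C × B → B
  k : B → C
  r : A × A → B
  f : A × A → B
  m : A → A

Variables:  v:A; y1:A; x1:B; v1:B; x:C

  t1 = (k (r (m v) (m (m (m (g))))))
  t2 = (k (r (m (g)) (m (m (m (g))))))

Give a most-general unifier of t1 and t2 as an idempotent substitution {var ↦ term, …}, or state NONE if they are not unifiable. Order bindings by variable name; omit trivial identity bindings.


{v ↦ (g)}


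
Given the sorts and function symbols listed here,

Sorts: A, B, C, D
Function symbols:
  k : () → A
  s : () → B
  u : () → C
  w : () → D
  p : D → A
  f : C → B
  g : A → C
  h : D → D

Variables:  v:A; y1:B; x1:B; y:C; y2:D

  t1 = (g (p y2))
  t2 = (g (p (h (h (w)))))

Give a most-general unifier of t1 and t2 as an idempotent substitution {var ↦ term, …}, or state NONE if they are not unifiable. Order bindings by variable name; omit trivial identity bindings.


{y2 ↦ (h (h (w)))}


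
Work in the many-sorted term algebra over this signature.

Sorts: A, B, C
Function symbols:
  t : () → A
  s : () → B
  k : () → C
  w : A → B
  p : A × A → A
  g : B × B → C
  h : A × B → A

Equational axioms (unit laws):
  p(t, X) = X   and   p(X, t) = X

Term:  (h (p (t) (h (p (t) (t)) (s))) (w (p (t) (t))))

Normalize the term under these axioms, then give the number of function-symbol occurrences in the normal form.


1. (h (p (t) (h (p (t) (t)) (s))) (w (p (t) (t))))  →  (h (h (p (t) (t)) (s)) (w (p (t) (t))))
2. (h (h (p (t) (t)) (s)) (w (p (t) (t))))  →  (h (h (t) (s)) (w (p (t) (t))))
3. (h (h (t) (s)) (w (p (t) (t))))  →  (h (h (t) (s)) (w (t)))
normal form: (h (h (t) (s)) (w (t)))

size = 6


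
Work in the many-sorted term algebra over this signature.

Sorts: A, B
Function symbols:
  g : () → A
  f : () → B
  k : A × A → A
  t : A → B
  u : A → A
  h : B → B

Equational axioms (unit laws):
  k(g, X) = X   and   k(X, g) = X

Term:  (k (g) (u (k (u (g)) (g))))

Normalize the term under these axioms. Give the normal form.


normal form = (u (u (g)))

1. (k (g) (u (k (u (g)) (g))))  →  (u (k (u (g)) (g)))
2. (u (k (u (g)) (g)))  →  (u (u (g)))


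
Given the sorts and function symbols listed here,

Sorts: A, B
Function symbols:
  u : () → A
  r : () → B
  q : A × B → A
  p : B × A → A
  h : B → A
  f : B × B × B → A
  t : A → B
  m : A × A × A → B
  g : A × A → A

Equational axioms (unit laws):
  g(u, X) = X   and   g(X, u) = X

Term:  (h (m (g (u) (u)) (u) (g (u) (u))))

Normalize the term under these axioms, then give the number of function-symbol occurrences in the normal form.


1. (h (m (g (u) (u)) (u) (g (u) (u))))  →  (h (m (u) (u) (g (u) (u))))
2. (h (m (u) (u) (g (u) (u))))  →  (h (m (u) (u) (u)))
normal form: (h (m (u) (u) (u)))

size = 5


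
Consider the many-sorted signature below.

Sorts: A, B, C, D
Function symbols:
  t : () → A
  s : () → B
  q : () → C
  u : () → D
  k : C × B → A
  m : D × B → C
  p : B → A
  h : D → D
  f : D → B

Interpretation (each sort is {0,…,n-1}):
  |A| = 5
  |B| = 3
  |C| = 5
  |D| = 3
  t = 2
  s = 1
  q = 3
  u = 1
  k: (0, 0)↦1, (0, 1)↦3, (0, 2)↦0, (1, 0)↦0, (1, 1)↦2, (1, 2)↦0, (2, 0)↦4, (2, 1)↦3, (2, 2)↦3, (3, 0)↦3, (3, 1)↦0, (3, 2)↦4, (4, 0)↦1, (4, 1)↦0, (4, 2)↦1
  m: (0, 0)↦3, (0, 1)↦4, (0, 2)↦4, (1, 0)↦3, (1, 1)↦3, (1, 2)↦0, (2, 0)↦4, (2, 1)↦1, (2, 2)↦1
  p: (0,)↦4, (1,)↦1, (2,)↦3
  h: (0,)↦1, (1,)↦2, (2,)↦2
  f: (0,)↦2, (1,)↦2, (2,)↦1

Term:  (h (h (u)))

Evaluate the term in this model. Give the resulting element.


  u = 1
  (h (u)) = h(1,) = 2
  (h (h (u))) = h(2,) = 2

value = 2


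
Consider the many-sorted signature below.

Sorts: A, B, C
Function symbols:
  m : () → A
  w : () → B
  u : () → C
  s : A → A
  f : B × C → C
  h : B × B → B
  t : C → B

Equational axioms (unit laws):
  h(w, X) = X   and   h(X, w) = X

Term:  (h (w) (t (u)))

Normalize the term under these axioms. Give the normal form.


1. (h (w) (t (u)))  →  (t (u))

normal form = (t (u))


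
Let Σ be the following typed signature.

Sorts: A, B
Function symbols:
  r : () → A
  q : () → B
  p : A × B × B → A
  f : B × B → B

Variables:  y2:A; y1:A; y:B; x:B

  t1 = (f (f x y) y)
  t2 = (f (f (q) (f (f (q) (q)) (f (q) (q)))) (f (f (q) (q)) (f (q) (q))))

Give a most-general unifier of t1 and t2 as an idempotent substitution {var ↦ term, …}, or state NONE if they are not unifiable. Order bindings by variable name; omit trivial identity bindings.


{x ↦ (q), y ↦ (f (f (q) (q)) (f (q) (q)))}


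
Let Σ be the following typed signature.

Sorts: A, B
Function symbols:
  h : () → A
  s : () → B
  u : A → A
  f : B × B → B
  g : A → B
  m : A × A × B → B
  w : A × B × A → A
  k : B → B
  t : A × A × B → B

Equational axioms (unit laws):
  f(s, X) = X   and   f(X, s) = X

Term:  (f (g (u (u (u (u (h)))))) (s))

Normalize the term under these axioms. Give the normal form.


1. (f (g (u (u (u (u (h)))))) (s))  →  (g (u (u (u (u (h))))))

normal form = (g (u (u (u (u (h))))))


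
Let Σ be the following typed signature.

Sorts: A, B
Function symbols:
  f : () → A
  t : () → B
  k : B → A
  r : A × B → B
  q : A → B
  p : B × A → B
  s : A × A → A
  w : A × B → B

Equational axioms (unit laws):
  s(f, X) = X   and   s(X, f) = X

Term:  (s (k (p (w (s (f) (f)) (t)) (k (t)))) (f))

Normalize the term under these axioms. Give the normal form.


1. (s (k (p (w (s (f) (f)) (t)) (k (t)))) (f))  →  (k (p (w (s (f) (f)) (t)) (k (t))))
2. (k (p (w (s (f) (f)) (t)) (k (t))))  →  (k (p (w (f) (t)) (k (t))))

normal form = (k (p (w (f) (t)) (k (t))))


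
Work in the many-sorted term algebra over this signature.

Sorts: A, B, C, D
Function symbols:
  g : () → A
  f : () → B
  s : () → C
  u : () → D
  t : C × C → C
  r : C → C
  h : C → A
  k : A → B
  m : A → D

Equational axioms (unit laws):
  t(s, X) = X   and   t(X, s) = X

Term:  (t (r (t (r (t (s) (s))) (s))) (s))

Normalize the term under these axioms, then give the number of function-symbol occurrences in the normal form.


size = 3

1. (t (r (t (r (t (s) (s))) (s))) (s))  →  (r (t (r (t (s) (s))) (s)))
2. (r (t (r (t (s) (s))) (s)))  →  (r (r (t (s) (s))))
3. (r (r (t (s) (s))))  →  (r (r (s)))
normal form: (r (r (s)))


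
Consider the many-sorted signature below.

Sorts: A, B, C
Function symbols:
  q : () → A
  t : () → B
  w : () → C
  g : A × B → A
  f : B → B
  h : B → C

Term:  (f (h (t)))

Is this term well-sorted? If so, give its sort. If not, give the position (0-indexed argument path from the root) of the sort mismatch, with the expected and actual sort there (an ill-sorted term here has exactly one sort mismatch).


    (t) : B
  (h (t)) : C
(f (h (t))) : ✗ arg 0 at [0] has sort C, expected B

ill-sorted at position [0]: expected B, got C


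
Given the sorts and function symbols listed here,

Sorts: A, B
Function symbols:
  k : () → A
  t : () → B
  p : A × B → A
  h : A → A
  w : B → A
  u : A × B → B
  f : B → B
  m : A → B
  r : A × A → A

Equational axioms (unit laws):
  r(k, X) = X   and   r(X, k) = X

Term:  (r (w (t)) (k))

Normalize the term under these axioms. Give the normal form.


normal form = (w (t))

1. (r (w (t)) (k))  →  (w (t))


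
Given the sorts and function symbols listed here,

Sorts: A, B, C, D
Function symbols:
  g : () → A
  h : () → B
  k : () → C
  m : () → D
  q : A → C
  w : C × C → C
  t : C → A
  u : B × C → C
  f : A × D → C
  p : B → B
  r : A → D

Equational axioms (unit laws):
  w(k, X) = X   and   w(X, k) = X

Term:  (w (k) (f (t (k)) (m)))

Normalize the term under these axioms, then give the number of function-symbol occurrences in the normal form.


size = 4

1. (w (k) (f (t (k)) (m)))  →  (f (t (k)) (m))
normal form: (f (t (k)) (m))


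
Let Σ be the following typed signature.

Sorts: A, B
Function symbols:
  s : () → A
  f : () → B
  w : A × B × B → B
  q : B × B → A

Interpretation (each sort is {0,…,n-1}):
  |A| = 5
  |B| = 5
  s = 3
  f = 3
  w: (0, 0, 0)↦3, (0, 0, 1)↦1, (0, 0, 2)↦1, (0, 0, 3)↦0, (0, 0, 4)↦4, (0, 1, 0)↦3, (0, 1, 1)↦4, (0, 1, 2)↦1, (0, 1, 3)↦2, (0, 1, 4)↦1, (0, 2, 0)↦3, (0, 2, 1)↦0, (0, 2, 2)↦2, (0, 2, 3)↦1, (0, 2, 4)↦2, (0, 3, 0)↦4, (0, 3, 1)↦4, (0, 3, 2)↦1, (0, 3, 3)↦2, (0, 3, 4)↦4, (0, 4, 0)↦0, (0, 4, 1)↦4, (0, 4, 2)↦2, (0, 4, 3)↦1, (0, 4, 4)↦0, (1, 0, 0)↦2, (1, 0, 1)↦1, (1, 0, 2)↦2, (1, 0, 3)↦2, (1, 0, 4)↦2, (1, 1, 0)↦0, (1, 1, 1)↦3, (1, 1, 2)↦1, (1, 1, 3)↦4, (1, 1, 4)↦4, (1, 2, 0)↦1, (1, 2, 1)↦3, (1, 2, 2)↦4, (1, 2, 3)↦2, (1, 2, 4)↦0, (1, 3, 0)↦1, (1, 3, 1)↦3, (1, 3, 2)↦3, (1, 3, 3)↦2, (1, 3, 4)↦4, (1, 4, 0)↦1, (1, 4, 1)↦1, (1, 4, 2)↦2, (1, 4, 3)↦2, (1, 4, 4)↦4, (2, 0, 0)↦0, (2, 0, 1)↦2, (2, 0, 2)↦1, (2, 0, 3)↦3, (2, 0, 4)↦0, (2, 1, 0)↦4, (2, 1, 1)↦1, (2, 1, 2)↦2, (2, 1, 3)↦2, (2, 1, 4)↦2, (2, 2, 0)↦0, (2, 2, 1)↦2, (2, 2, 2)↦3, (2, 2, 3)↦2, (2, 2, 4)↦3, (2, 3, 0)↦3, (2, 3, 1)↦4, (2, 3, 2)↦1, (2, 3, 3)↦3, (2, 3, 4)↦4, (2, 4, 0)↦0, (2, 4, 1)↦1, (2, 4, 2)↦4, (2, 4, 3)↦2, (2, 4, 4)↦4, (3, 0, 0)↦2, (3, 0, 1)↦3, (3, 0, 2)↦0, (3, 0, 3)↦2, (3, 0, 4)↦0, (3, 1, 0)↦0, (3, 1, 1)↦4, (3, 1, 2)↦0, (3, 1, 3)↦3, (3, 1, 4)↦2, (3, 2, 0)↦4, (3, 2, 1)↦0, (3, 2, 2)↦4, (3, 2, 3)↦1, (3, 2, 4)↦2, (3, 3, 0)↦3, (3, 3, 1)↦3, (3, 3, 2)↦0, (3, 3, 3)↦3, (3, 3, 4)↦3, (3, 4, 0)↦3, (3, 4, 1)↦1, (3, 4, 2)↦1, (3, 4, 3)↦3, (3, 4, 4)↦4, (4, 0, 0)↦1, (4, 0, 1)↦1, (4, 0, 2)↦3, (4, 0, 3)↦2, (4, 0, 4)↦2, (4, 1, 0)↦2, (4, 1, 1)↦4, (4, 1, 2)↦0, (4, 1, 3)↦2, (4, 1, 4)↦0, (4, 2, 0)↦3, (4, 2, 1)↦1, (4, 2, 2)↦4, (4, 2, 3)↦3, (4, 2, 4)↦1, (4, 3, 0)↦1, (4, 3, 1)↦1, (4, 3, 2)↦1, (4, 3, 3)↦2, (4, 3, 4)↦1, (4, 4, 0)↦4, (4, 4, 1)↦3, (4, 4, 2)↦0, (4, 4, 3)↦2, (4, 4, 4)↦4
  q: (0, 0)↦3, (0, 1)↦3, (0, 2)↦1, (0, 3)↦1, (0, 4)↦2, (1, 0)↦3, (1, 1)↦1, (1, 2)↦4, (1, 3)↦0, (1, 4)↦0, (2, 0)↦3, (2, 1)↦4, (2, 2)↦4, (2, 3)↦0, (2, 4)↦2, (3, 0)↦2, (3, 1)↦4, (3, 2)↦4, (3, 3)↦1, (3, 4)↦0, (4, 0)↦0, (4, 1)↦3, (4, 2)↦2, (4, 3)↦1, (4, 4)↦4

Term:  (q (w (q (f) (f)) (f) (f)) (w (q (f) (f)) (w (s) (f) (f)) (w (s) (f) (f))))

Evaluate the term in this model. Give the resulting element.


  f = 3
  f = 3
  (q (f) (f)) = q(3, 3) = 1
  f = 3
  f = 3
  (w (q (f) (f)) (f) (f)) = w(1, 3, 3) = 2
  f = 3
  f = 3
  (q (f) (f)) = q(3, 3) = 1
  s = 3
  f = 3
  f = 3
  (w (s) (f) (f)) = w(3, 3, 3) = 3
  s = 3
  f = 3
  f = 3
  (w (s) (f) (f)) = w(3, 3, 3) = 3
  (w (q (f) (f)) (w (s) (f) (f)) (w (s) (f) (f))) = w(1, 3, 3) = 2
  (q (w (q (f) (f)) (f) (f)) (w (q (f) (f)) (w (s) (f) (f)) (w (s) (f) (f)))) = q(2, 2) = 4

value = 4
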